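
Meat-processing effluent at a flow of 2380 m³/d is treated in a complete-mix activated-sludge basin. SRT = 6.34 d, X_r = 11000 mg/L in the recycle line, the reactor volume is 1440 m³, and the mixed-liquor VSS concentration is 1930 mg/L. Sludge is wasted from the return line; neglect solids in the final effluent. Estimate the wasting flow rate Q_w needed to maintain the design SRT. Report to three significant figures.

Q_w ≈ 39.9 m³/d

Wasting from the return line (neglecting effluent solids): Q_w = V·X / (θ_c·X_r) = 1440 × 1930 / (6.34 × 11000) = 39.85 m³/d.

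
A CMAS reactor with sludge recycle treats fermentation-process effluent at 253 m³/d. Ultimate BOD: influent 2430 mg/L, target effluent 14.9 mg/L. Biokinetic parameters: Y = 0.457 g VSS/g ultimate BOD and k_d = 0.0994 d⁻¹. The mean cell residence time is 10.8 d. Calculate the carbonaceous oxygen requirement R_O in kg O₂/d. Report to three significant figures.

Correct the yield for decay: Y_obs = Y/(1 + k_d θ_c) = 0.457 / (1 + 0.0994 × 10.8) = 0.457 / 2.074 = 0.2204.
Q·(S₀ − S) = 253 × (2430 − 14.9) × 10⁻³ = 611.0 kg/d removed.
Net sludge production P_X = 0.2204 × 611.0 = 134.7 kg VSS/d.
R_O = Q·ΔS − 1.42 P_X = 611.0 − 191.2 = 419.8 kg O₂/d.

R_O ≈ 420 kg O₂/d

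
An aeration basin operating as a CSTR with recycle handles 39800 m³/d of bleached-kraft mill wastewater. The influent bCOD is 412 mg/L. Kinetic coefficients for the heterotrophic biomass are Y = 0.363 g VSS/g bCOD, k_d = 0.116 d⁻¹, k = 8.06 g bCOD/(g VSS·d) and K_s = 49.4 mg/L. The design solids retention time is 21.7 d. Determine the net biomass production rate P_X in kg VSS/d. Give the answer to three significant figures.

P_X ≈ 1680 kg VSS/d

From the Monod/SRT balance for a CMAS, S = K_s·(1+k_d θ_c)/[θ_c·(Y k − k_d) − 1] = 49.4 × (1 + 0.116 × 21.7) / [21.7 × (0.363 × 8.06 − 0.116) − 1] = 173.7 / 59.97 = 2.897 mg/L.
Y_obs = Y / (1 + k_d θ_c) = 0.363 / (1 + 0.116 × 21.7) = 0.363 / 3.517 = 0.1032.
Substrate removed = Q·(S₀ − S) = 39800 m³/d × (412 − 2.90) g/m³ = 1.63×10^7 g/d = 16282 kg/d.
P_X = Y_obs · Q(S₀ − S) = 0.1032 × 16282 = 1680 kg VSS/d.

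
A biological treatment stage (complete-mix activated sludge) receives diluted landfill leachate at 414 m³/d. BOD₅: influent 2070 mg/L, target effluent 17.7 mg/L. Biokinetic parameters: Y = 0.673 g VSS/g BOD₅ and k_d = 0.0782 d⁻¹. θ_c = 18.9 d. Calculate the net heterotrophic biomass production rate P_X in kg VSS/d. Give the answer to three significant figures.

Y_obs = Y / (1 + k_d θ_c) = 0.673 / (1 + 0.0782 × 18.9) = 0.673 / 2.478 = 0.2716.
Substrate removed = Q·(S₀ − S) = 414 m³/d × (2070 − 17.7) g/m³ = 8.5×10^5 g/d = 849.7 kg/d.
Net biomass production P_X = Y_obs × Q·(S₀ − S) = 0.2716 × 849.7 = 230.8 kg VSS/d.

P_X ≈ 231 kg VSS/d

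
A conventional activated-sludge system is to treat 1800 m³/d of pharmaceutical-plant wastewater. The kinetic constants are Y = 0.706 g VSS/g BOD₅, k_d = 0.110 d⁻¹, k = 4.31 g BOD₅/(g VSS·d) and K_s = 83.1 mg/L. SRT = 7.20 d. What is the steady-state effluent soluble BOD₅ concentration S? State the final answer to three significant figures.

S ≈ 7.40 mg/L

From the Monod/SRT balance for a CMAS, S = K_s·(1+k_d θ_c)/[θ_c·(Y k − k_d) − 1] = 83.1 × (1 + 0.110 × 7.20) / [7.20 × (0.706 × 4.31 − 0.110) − 1] = 148.9 / 20.12 = 7.403 mg/L.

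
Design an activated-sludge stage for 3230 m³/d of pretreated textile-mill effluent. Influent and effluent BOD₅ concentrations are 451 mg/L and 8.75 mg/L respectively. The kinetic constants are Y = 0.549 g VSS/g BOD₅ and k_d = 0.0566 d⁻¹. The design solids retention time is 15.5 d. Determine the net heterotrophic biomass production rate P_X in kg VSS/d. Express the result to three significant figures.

P_X ≈ 418 kg VSS/d

The observed yield is Y_obs = Y/(1 + k_d·θ_c) = 0.549 / (1 + 0.0566 × 15.5) = 0.549 / 1.877 = 0.2924 g VSS per g BOD₅ removed.
Mass of BOD₅ removed per day: Q(S₀ − S) = 3230 × 442.2 g/m³ = 1428 kg/d.
P_X = Y_obs · Q(S₀ − S) = 0.2924 × 1428 = 417.7 kg VSS/d.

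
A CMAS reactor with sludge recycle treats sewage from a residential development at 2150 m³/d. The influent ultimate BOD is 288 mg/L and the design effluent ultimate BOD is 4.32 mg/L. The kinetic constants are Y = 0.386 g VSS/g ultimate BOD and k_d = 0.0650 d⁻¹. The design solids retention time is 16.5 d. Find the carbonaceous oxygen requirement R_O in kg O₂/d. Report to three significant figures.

Observed yield with endogenous decay: Y_obs = Y / (1 + k_d·θ_c) = 0.386 / (1 + 0.0650 × 16.5) = 0.386 / 2.072 = 0.1862 g VSS/g ultimate BOD.
ΔS = 288 − 4.32 = 283.7 mg/L, so the substrate removal rate is 2150 × 283.7/1000 = 609.9 kg ultimate BOD/d.
Biomass synthesised: P_X = Y_obs × 609.9 = 113.6 kg VSS/d.
R_O = Q·(S₀ − S) − 1.42·P_X = 609.9 − 1.42 × 113.6 = 448.6 kg O₂/d.

R_O ≈ 449 kg O₂/d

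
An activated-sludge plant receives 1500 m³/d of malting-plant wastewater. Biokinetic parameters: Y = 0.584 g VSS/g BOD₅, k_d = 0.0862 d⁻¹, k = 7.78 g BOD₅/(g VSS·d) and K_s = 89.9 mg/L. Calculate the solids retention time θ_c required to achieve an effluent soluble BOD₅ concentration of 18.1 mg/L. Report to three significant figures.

θ_c ≈ 1.48 d

Specific growth rate at S = 18.1 mg/L: μ = YkS/(K_s+S) = 0.584·7.78·18.1/(89.9+18.1) = 0.7615 d⁻¹.
Then 1/θ_c = μ − k_d = 0.7615 − 0.0862 = 0.6753 d⁻¹, giving θ_c = 1.481 d.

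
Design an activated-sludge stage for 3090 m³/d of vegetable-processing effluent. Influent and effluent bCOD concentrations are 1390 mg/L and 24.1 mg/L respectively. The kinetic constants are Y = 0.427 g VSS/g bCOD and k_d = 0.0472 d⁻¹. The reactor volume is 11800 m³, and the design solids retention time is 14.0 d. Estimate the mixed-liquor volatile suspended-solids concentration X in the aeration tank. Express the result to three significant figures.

X = Y·Q·ΔS·θ_c / [V·(1 + k_d θ_c)] = 0.427 × 3090 × (1390 − 24.1) × 14.0 / [11800 × (1 + 0.0472 × 14.0)] = 1287 mg/L.

X ≈ 1290 mg/L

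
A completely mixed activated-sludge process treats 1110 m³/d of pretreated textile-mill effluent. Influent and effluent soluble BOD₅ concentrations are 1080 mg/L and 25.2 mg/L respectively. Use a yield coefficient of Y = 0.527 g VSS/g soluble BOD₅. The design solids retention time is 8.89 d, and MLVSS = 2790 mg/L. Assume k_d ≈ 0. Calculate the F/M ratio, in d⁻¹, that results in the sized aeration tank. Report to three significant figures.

With k_d = 0 the design equation reduces to V = Y Q (S₀−S) θ_c / X = 0.527 × 1110 × (1080 − 25.2) × 8.89 / 2790 = 1966 m³.
Food-to-microorganism ratio F/M = Q S₀ / (V X) = 1110 × 1080 / (1966 × 2790) = 0.2185 d⁻¹.

F/M ≈ 0.219 d⁻¹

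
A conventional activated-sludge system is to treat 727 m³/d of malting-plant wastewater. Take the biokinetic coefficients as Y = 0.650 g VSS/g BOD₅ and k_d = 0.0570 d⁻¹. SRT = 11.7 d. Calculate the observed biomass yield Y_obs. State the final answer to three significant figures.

Y_obs ≈ 0.390 g VSS/g BOD₅

The observed yield is Y_obs = Y/(1 + k_d·θ_c) = 0.650 / (1 + 0.0570 × 11.7) = 0.650 / 1.667 = 0.3899 g VSS per g BOD₅ removed.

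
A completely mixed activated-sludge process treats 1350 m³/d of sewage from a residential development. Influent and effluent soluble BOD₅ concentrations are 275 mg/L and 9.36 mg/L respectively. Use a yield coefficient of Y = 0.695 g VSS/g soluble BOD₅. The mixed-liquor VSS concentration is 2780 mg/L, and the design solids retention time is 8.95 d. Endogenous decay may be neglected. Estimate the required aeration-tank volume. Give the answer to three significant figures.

V·X = Y·Q·ΔS·θ_c gives V = 0.695 × 1350 × (275 − 9.36) × 8.95 / 2780 = 802.4 m³.

V ≈ 802 m³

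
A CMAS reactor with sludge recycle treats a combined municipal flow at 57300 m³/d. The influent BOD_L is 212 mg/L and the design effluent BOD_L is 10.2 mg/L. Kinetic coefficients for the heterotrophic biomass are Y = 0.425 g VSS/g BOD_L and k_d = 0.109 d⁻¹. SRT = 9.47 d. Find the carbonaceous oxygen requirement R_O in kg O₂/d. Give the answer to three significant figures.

R_O ≈ 8130 kg O₂/d

Observed yield with endogenous decay: Y_obs = Y / (1 + k_d·θ_c) = 0.425 / (1 + 0.109 × 9.47) = 0.425 / 2.032 = 0.2091 g VSS/g BOD_L.
Q·(S₀ − S) = 57300 × (212 − 10.2) × 10⁻³ = 11563 kg/d removed.
Net sludge production P_X = 0.2091 × 11563 = 2418 kg VSS/d.
Carbonaceous O₂ demand = substrate oxidised − cell-mass equivalent = 11563 − 1.42 × 2418 = 8129 kg O₂/d.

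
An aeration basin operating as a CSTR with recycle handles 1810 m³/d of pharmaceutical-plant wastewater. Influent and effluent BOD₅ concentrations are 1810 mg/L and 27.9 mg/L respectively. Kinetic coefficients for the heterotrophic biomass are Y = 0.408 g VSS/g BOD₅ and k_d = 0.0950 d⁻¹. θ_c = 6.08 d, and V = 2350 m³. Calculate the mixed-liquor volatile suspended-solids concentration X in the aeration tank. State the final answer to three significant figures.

X ≈ 2160 mg/L

Solving the biomass balance for X: X = Y Q (S₀−S) θ_c / [V (1+k_d θ_c)] = 0.408 × 1810 × (1810 − 27.9) × 6.08 / [2350 × (1 + 0.0950 × 6.08)] = 2158 mg/L.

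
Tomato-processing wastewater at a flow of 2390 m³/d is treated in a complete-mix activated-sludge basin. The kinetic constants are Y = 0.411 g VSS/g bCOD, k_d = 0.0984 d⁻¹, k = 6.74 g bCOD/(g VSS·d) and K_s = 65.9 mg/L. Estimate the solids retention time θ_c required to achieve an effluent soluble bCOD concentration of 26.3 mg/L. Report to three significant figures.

From 1/θ_c = Y·k·S/(K_s + S) − k_d: Y·k·S/(K_s+S) = 0.411 × 6.74 × 26.3 / (65.9 + 26.3) = 0.7902 d⁻¹.
Then 1/θ_c = μ − k_d = 0.7902 − 0.0984 = 0.6918 d⁻¹, giving θ_c = 1.446 d.

θ_c ≈ 1.45 d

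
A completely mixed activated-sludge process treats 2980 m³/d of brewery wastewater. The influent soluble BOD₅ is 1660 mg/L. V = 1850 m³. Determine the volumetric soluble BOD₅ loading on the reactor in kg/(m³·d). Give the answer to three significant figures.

L_v ≈ 2.67 kg soluble BOD₅/(m³·d)

Volumetric loading L_v = Q·S₀ / V = 2980 × 1660 g/m³ / 1850 m³ = 2674 g/(m³·d) = 2.674 kg soluble BOD₅/(m³·d).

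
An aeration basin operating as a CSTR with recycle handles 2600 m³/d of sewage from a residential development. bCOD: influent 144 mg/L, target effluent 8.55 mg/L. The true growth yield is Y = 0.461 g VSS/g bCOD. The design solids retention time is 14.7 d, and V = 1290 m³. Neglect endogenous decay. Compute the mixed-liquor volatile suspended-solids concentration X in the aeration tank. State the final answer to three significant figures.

X ≈ 1850 mg/L

From V·X = Y·Q·(S₀ − S)·θ_c (decay neglected): X = 0.461 × 2600 × (144 − 8.55) × 14.7 / 1290 = 1850 mg/L.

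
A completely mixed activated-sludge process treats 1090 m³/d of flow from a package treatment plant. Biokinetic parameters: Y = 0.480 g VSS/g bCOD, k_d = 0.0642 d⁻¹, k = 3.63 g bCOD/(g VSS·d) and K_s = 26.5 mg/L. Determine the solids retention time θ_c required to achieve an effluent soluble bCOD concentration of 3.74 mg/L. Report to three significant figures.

θ_c ≈ 6.61 d

Specific growth rate at S = 3.74 mg/L: μ = YkS/(K_s+S) = 0.480·3.63·3.74/(26.5+3.74) = 0.2155 d⁻¹.
θ_c = 1/(μ − k_d) = 1/(0.2155 − 0.0642) = 1/0.1513 = 6.610 d.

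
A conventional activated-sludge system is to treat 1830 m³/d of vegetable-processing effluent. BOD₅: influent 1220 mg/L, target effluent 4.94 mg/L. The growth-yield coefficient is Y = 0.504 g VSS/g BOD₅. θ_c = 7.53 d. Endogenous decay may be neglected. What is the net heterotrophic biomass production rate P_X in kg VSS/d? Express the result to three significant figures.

P_X ≈ 1120 kg VSS/d

Since k_d ≈ 0, Y_obs = Y = 0.504 g VSS/g BOD₅.
Mass of BOD₅ removed per day: Q(S₀ − S) = 1830 × 1215 g/m³ = 2224 kg/d.
Biomass produced: P_X = Y_obs·Q·ΔS = 0.5040 × 2224 ≈ 1121 kg VSS/d.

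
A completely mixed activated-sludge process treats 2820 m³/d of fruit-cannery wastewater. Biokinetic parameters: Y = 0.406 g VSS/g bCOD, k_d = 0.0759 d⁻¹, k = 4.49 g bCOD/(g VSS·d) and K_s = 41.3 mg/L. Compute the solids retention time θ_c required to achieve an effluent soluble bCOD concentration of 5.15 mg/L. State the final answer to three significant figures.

At the target effluent, Y k S/(K_s+S) = 0.406×4.49×5.15/46.45 = 0.2021 d⁻¹.
1/θ_c = 0.2021 − 0.0759 = 0.1262 d⁻¹, so θ_c = 7.923 d.

θ_c ≈ 7.92 d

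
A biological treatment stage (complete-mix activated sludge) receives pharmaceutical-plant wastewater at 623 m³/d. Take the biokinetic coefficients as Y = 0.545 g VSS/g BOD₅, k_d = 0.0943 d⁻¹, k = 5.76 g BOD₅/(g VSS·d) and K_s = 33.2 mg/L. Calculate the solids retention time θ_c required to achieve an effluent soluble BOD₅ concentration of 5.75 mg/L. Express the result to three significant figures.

θ_c ≈ 2.71 d

Specific growth rate at S = 5.75 mg/L: μ = YkS/(K_s+S) = 0.545·5.76·5.75/(33.2+5.75) = 0.4634 d⁻¹.
θ_c = 1/(μ − k_d) = 1/(0.4634 − 0.0943) = 1/0.3691 = 2.709 d.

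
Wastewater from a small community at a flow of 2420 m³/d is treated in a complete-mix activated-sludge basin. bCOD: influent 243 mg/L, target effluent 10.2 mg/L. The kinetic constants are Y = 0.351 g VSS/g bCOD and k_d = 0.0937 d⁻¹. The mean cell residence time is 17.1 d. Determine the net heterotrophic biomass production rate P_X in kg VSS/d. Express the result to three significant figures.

Correct the yield for decay: Y_obs = Y/(1 + k_d θ_c) = 0.351 / (1 + 0.0937 × 17.1) = 0.351 / 2.602 = 0.1349.
Q·(S₀ − S) = 2420 × (243 − 10.2) × 10⁻³ = 563.4 kg/d removed.
Net biomass production P_X = Y_obs × Q·(S₀ − S) = 0.1349 × 563.4 = 75.99 kg VSS/d.

P_X ≈ 76.0 kg VSS/d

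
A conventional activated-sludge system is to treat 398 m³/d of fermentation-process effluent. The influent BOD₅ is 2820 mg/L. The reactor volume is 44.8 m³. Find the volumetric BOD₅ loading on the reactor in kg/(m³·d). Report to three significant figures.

L_v ≈ 25.1 kg BOD₅/(m³·d)

Volumetric loading L_v = Q·S₀ / V = 398 × 2820 g/m³ / 44.80 m³ = 25053 g/(m³·d) = 25.05 kg BOD₅/(m³·d).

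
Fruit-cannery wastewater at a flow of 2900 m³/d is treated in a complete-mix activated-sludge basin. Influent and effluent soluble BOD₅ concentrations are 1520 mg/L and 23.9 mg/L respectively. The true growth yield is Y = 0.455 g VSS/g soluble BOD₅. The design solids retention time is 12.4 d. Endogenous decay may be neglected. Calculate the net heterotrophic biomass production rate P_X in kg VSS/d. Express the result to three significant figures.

Since k_d ≈ 0, Y_obs = Y = 0.455 g VSS/g soluble BOD₅.
ΔS = 1520 − 23.9 = 1496 mg/L, so the substrate removal rate is 2900 × 1496/1000 = 4339 kg soluble BOD₅/d.
P_X = Y_obs · Q(S₀ − S) = 0.4550 × 4339 = 1974 kg VSS/d.

P_X ≈ 1970 kg VSS/d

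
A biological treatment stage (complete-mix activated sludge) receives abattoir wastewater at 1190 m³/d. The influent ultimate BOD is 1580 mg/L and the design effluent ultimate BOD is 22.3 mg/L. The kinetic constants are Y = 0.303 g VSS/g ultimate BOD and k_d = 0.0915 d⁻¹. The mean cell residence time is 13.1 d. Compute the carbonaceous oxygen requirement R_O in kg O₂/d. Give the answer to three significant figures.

R_O ≈ 1490 kg O₂/d

Correct the yield for decay: Y_obs = Y/(1 + k_d θ_c) = 0.303 / (1 + 0.0915 × 13.1) = 0.303 / 2.199 = 0.1378.
Q·(S₀ − S) = 1190 × (1580 − 22.3) × 10⁻³ = 1854 kg/d removed.
P_X = Y_obs·Q·(S₀ − S) = 0.1378 × 1854 = 255.5 kg VSS/d.
R_O = Q·ΔS − 1.42 P_X = 1854 − 362.7 = 1491 kg O₂/d.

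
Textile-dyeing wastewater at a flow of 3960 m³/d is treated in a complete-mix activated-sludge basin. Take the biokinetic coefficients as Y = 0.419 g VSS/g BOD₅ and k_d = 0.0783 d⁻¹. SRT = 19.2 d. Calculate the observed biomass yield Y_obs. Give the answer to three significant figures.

The observed yield is Y_obs = Y/(1 + k_d·θ_c) = 0.419 / (1 + 0.0783 × 19.2) = 0.419 / 2.503 = 0.1674 g VSS per g BOD₅ removed.

Y_obs ≈ 0.167 g VSS/g BOD₅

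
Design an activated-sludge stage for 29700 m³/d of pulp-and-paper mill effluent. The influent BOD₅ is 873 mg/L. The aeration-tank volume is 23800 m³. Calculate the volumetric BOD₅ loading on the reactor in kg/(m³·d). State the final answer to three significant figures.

L_v = Q S₀ / V = 29700 × 873 × 10⁻³ / 23800 = 1.089 kg/(m³·d).

L_v ≈ 1.09 kg BOD₅/(m³·d)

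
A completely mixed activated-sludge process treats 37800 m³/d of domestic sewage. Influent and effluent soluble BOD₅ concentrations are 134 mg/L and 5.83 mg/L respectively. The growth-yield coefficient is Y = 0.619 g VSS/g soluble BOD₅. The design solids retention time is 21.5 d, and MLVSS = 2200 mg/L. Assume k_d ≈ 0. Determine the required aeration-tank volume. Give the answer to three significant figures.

With k_d = 0 the design equation reduces to V = Y Q (S₀−S) θ_c / X = 0.619 × 37800 × (134 − 5.83) × 21.5 / 2200 = 29308 m³.

V ≈ 29300 m³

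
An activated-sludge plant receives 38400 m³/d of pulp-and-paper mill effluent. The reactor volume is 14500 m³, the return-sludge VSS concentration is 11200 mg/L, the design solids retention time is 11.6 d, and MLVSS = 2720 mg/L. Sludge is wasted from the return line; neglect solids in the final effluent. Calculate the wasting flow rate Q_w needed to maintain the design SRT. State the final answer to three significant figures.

Q_w ≈ 304 m³/d

Wasting from the return line (neglecting effluent solids): Q_w = V·X / (θ_c·X_r) = 14500 × 2720 / (11.6 × 11200) = 303.6 m³/d.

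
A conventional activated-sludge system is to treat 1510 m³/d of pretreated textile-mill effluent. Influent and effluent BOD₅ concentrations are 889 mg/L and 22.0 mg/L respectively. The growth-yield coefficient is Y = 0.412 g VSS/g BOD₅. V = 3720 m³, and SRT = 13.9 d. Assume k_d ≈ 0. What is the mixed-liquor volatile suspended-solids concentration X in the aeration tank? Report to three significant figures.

From V·X = Y·Q·(S₀ − S)·θ_c (decay neglected): X = 0.412 × 1510 × (889 − 22.0) × 13.9 / 3720 = 2015 mg/L.

X ≈ 2020 mg/L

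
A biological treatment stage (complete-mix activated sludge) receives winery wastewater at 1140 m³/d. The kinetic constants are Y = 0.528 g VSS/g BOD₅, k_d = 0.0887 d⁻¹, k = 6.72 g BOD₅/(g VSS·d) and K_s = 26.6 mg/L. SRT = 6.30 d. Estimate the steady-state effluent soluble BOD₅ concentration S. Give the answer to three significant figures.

For a completely mixed reactor with recycle the Lawrence–McCarty relation gives S = K_s·(1 + k_d·θ_c) / [θ_c·(Y·k − k_d) − 1] = 26.6 × (1 + 0.0887 × 6.30) / [6.30 × (0.528 × 6.72 − 0.0887) − 1] = 41.46 / 20.79 = 1.994 mg/L.

S ≈ 1.99 mg/L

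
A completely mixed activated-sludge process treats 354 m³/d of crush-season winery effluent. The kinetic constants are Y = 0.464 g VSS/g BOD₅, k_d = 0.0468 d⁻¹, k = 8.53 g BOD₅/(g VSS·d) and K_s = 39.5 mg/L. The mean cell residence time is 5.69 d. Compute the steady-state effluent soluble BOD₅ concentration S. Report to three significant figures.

Effluent substrate depends only on kinetics and SRT: S = K_s(1 + k_d θ_c) / [θ_c(Yk − k_d) − 1] = 39.5 × (1 + 0.0468 × 5.69) / [5.69 × (0.464 × 8.53 − 0.0468) − 1] = 50.02 / 21.25 = 2.353 mg/L.

S ≈ 2.35 mg/L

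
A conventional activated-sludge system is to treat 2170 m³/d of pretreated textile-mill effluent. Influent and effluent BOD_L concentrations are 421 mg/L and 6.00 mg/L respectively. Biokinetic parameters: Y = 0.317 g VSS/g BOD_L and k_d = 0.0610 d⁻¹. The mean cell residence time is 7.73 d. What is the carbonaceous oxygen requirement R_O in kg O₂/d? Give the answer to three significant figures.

Y_obs = Y / (1 + k_d θ_c) = 0.317 / (1 + 0.0610 × 7.73) = 0.317 / 1.472 = 0.2154.
Q·(S₀ − S) = 2170 × (421 − 6.00) × 10⁻³ = 900.5 kg/d removed.
Biomass synthesised: P_X = Y_obs × 900.5 = 194.0 kg VSS/d.
Carbonaceous O₂ demand = substrate oxidised − cell-mass equivalent = 900.5 − 1.42 × 194.0 = 625.1 kg O₂/d.

R_O ≈ 625 kg O₂/d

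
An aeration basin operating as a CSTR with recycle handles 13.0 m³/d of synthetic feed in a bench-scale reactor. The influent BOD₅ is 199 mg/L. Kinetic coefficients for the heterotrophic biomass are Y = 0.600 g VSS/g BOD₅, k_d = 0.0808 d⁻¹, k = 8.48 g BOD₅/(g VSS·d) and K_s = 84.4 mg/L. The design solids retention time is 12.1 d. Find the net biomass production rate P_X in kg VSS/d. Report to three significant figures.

P_X ≈ 0.774 kg VSS/d

Effluent substrate depends only on kinetics and SRT: S = K_s(1 + k_d θ_c) / [θ_c(Yk − k_d) − 1] = 84.4 × (1 + 0.0808 × 12.1) / [12.1 × (0.600 × 8.48 − 0.0808) − 1] = 166.9 / 59.59 = 2.801 mg/L.
Y_obs = Y / (1 + k_d θ_c) = 0.600 / (1 + 0.0808 × 12.1) = 0.600 / 1.978 = 0.3034.
ΔS = 199 − 2.80 = 196.2 mg/L, so the substrate removal rate is 13.0 × 196.2/1000 = 2.551 kg BOD₅/d.
Net biomass production P_X = Y_obs × Q·(S₀ − S) = 0.3034 × 2.551 = 0.7738 kg VSS/d.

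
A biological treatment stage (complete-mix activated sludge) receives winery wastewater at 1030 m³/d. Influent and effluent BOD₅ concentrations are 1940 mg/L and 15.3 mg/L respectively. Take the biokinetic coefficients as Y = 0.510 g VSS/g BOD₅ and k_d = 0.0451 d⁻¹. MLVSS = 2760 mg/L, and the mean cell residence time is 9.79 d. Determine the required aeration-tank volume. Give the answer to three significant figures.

V ≈ 2490 m³

Rearranging the biomass balance for a CMAS with decay, V = Y·Q·ΔS·θ_c / [X·(1+k_d θ_c)] = 0.510 × 1030 × (1940 − 15.3) × 9.79 / [2760 × (1 + 0.0451 × 9.79)] = 9.9×10^6 / 3979 = 2488 m³.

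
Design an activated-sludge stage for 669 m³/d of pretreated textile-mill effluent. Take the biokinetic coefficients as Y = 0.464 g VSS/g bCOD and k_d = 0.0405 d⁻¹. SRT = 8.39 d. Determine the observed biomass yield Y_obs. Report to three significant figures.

The observed yield is Y_obs = Y/(1 + k_d·θ_c) = 0.464 / (1 + 0.0405 × 8.39) = 0.464 / 1.340 = 0.3463 g VSS per g bCOD removed.

Y_obs ≈ 0.346 g VSS/g bCOD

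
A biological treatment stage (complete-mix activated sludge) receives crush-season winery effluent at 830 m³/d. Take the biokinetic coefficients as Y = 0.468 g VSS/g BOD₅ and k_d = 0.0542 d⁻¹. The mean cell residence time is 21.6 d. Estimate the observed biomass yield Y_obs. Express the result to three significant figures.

Y_obs ≈ 0.216 g VSS/g BOD₅

Y_obs = Y / (1 + k_d θ_c) = 0.468 / (1 + 0.0542 × 21.6) = 0.468 / 2.171 = 0.2156.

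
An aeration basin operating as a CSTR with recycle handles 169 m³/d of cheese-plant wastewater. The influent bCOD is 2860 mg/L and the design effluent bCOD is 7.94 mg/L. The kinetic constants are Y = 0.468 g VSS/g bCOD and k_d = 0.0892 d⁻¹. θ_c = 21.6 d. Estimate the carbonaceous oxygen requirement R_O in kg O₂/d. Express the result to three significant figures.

R_O ≈ 373 kg O₂/d

Observed yield with endogenous decay: Y_obs = Y / (1 + k_d·θ_c) = 0.468 / (1 + 0.0892 × 21.6) = 0.468 / 2.927 = 0.1599 g VSS/g bCOD.
Mass of bCOD removed per day: Q(S₀ − S) = 169 × 2852 g/m³ = 482.0 kg/d.
Biomass synthesised: P_X = Y_obs × 482.0 = 77.07 kg VSS/d.
R_O = Q·ΔS − 1.42 P_X = 482.0 − 109.4 = 372.6 kg O₂/d.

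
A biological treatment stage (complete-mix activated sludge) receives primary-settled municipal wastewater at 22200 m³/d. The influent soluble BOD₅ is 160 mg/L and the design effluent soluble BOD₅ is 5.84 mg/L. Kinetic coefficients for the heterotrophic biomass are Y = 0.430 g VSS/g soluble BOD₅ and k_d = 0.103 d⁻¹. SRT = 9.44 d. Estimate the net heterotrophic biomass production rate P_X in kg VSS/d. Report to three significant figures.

The observed yield is Y_obs = Y/(1 + k_d·θ_c) = 0.430 / (1 + 0.103 × 9.44) = 0.430 / 1.972 = 0.2180 g VSS per g soluble BOD₅ removed.
ΔS = 160 − 5.84 = 154.2 mg/L, so the substrate removal rate is 22200 × 154.2/1000 = 3422 kg soluble BOD₅/d.
Biomass produced: P_X = Y_obs·Q·ΔS = 0.2180 × 3422 ≈ 746.1 kg VSS/d.

P_X ≈ 746 kg VSS/d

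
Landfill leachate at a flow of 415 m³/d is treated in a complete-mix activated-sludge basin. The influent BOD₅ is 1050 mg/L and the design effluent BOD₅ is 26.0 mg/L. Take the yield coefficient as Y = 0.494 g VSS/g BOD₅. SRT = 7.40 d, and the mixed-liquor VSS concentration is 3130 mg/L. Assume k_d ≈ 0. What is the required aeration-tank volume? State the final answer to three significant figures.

V ≈ 496 m³

V·X = Y·Q·ΔS·θ_c gives V = 0.494 × 415 × (1050 − 26.0) × 7.40 / 3130 = 496.3 m³.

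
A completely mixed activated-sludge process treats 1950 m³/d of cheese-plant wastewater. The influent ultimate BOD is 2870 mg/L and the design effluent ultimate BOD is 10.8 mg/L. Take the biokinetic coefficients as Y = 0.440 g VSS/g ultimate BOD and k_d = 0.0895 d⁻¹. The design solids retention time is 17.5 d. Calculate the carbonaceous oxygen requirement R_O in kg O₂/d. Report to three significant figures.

R_O ≈ 4220 kg O₂/d

Y_obs = Y / (1 + k_d θ_c) = 0.440 / (1 + 0.0895 × 17.5) = 0.440 / 2.566 = 0.1715.
Substrate removed = Q·(S₀ − S) = 1950 m³/d × (2870 − 10.8) g/m³ = 5.58×10^6 g/d = 5575 kg/d.
Net sludge production P_X = 0.1715 × 5575 = 955.9 kg VSS/d.
R_O = Q·(S₀ − S) − 1.42·P_X = 5575 − 1.42 × 955.9 = 4218 kg O₂/d.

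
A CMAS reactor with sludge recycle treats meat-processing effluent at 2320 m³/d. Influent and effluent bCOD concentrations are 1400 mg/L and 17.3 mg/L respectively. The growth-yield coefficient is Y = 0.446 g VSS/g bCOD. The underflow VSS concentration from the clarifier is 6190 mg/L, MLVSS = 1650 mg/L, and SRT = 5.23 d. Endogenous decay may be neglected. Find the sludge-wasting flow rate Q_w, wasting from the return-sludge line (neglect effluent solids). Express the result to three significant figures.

With k_d = 0 the design equation reduces to V = Y Q (S₀−S) θ_c / X = 0.446 × 2320 × (1400 − 17.3) × 5.23 / 1650 = 4535 m³.
Wasting from the return line (neglecting effluent solids): Q_w = V·X / (θ_c·X_r) = 4535 × 1650 / (5.23 × 6190) = 231.1 m³/d.

Q_w ≈ 231 m³/d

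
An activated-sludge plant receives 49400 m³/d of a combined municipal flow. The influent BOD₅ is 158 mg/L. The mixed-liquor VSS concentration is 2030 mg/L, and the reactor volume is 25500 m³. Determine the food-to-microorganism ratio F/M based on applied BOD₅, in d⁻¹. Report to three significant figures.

F/M ≈ 0.151 d⁻¹

Food-to-microorganism ratio F/M = Q S₀ / (V X) = 49400 × 158 / (25500 × 2030) = 0.1508 d⁻¹.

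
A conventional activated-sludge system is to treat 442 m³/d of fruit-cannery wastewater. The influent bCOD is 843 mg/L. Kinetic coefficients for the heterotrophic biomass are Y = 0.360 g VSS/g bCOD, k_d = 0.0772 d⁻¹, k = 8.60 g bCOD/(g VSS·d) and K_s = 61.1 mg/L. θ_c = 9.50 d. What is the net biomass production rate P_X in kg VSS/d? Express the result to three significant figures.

From the Monod/SRT balance for a CMAS, S = K_s·(1+k_d θ_c)/[θ_c·(Y k − k_d) − 1] = 61.1 × (1 + 0.0772 × 9.50) / [9.50 × (0.360 × 8.60 − 0.0772) − 1] = 105.9 / 27.68 = 3.826 mg/L.
Correct the yield for decay: Y_obs = Y/(1 + k_d θ_c) = 0.360 / (1 + 0.0772 × 9.50) = 0.360 / 1.733 = 0.2077.
Q·(S₀ − S) = 442 × (843 − 3.83) × 10⁻³ = 370.9 kg/d removed.
Net biomass production P_X = Y_obs × Q·(S₀ − S) = 0.2077 × 370.9 = 77.03 kg VSS/d.

P_X ≈ 77.0 kg VSS/d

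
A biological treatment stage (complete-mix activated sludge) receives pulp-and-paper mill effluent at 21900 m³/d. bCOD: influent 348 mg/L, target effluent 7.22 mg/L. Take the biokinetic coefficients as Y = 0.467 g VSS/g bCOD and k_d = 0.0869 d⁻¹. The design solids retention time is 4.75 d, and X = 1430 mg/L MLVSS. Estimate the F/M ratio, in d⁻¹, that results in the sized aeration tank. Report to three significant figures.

Steady-state biomass mass balance: V·X·(1 + k_d·θ_c) = Y·Q·(S₀ − S)·θ_c, so V = 0.467 × 21900 × (348 − 7.22) × 4.75 / [1430 × (1 + 0.0869 × 4.75)] = 1.66×10^7 / 2020 = 8194 m³.
F/M = Q·S₀ / (V·X) = 21900 × 348 / (8194 × 1430) = 0.6504 g bCOD·(g VSS·d)⁻¹.

F/M ≈ 0.650 d⁻¹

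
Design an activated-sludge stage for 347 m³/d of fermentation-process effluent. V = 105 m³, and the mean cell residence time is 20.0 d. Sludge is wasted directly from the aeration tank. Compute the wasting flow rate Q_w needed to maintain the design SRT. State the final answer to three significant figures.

For wasting at MLVSS concentration, Q_w = V/θ_c = 105.0/20.0 = 5.250 m³/d.

Q_w ≈ 5.25 m³/d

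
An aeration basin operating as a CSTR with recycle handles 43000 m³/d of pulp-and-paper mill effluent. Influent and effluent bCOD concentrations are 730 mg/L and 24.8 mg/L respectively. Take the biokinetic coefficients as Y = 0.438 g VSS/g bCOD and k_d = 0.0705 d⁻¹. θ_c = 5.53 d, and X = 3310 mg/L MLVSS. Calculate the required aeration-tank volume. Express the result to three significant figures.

Steady-state biomass mass balance: V·X·(1 + k_d·θ_c) = Y·Q·(S₀ − S)·θ_c, so V = 0.438 × 43000 × (730 − 24.8) × 5.53 / [3310 × (1 + 0.0705 × 5.53)] = 7.34×10^7 / 4600 = 15965 m³.

V ≈ 16000 m³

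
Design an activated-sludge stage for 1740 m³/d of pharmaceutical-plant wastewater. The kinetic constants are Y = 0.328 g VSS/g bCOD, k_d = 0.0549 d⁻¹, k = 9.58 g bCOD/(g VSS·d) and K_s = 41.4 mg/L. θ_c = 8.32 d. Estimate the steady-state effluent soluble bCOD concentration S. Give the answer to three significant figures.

S ≈ 2.44 mg/L

Effluent substrate depends only on kinetics and SRT: S = K_s(1 + k_d θ_c) / [θ_c(Yk − k_d) − 1] = 41.4 × (1 + 0.0549 × 8.32) / [8.32 × (0.328 × 9.58 − 0.0549) − 1] = 60.31 / 24.69 = 2.443 mg/L.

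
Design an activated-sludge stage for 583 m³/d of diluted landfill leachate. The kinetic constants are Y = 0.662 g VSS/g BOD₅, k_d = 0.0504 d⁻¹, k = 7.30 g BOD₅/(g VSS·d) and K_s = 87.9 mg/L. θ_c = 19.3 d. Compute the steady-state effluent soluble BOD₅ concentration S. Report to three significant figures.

S ≈ 1.90 mg/L

For a completely mixed reactor with recycle the Lawrence–McCarty relation gives S = K_s·(1 + k_d·θ_c) / [θ_c·(Y·k − k_d) − 1] = 87.9 × (1 + 0.0504 × 19.3) / [19.3 × (0.662 × 7.30 − 0.0504) − 1] = 173.4 / 91.30 = 1.899 mg/L.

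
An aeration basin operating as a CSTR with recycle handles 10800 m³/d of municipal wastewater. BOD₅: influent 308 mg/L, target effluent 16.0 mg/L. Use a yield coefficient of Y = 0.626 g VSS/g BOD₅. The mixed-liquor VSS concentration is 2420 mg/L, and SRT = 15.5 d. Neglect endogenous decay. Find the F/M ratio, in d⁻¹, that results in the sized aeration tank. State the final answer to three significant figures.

F/M ≈ 0.109 d⁻¹

Biomass mass balance (decay neglected): V·X = Y·Q·(S₀ − S)·θ_c, so V = 0.626 × 10800 × (308 − 16.0) × 15.5 / 2420 = 12644 m³.
F/M = applied load / biomass = Q·S₀/(V·X) = 10800 × 308 / (12644 × 2420) = 0.1087 d⁻¹.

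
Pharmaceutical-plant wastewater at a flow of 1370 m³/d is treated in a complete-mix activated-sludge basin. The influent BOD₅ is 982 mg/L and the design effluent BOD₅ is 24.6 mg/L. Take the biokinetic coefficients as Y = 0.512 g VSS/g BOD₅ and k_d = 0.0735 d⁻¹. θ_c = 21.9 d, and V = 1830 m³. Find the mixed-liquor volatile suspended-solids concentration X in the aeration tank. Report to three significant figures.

X ≈ 3080 mg/L

X = Y·Q·ΔS·θ_c / [V·(1 + k_d θ_c)] = 0.512 × 1370 × (982 − 24.6) × 21.9 / [1830 × (1 + 0.0735 × 21.9)] = 3080 mg/L.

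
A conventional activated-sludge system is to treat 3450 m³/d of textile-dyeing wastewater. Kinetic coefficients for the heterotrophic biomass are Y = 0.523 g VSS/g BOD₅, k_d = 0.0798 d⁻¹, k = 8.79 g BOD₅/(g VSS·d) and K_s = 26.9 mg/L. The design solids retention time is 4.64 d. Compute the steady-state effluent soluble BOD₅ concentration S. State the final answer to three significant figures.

S ≈ 1.85 mg/L

Effluent substrate depends only on kinetics and SRT: S = K_s(1 + k_d θ_c) / [θ_c(Yk − k_d) − 1] = 26.9 × (1 + 0.0798 × 4.64) / [4.64 × (0.523 × 8.79 − 0.0798) − 1] = 36.86 / 19.96 = 1.847 mg/L.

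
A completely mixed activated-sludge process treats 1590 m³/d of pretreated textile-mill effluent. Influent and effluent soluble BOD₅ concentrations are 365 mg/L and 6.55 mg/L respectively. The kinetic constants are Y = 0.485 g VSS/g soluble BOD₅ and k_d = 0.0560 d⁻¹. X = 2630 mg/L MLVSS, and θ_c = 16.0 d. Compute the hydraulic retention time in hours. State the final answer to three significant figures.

τ ≈ 13.4 h

Steady-state biomass mass balance: V·X·(1 + k_d·θ_c) = Y·Q·(S₀ − S)·θ_c, so V = 0.485 × 1590 × (365 − 6.55) × 16.0 / [2630 × (1 + 0.0560 × 16.0)] = 4.42×10^6 / 4986 = 886.9 m³.
HRT = V/Q = 886.9 m³ / 1590 m³·d⁻¹ = 0.5578 d × 24 = 13.39 h.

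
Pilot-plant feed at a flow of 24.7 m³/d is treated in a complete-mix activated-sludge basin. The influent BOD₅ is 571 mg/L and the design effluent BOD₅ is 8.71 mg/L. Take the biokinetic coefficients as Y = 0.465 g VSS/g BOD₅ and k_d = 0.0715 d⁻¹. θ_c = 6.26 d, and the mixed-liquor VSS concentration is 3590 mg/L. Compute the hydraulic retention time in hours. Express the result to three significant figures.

τ ≈ 7.56 h

From the SRT design equation V = Y Q (S₀−S) θ_c / [X (1 + k_d θ_c)] = 0.465 × 24.7 × (571 − 8.71) × 6.26 / [3590 × (1 + 0.0715 × 6.26)] = 4.04×10^4 / 5197 = 7.779 m³.
τ = V/Q = 7.779/24.7 = 0.3150 d, or 7.559 h.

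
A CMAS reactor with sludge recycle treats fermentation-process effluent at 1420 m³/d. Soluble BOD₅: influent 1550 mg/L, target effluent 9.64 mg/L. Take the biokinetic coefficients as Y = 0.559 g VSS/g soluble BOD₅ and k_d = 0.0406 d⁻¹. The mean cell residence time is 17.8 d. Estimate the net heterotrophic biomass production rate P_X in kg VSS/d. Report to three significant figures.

P_X ≈ 710 kg VSS/d

Observed yield with endogenous decay: Y_obs = Y / (1 + k_d·θ_c) = 0.559 / (1 + 0.0406 × 17.8) = 0.559 / 1.723 = 0.3245 g VSS/g soluble BOD₅.
Mass of soluble BOD₅ removed per day: Q(S₀ − S) = 1420 × 1540 g/m³ = 2187 kg/d.
P_X = Y_obs · Q(S₀ − S) = 0.3245 × 2187 = 709.8 kg VSS/d.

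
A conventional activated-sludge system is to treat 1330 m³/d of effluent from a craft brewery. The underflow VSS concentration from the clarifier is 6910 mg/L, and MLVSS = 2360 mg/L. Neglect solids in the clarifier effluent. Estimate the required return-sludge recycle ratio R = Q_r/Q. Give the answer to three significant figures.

R ≈ 0.519

R = Q_r/Q = X/(X_r − X) = 2360 / (6910 − 2360) = 0.5187.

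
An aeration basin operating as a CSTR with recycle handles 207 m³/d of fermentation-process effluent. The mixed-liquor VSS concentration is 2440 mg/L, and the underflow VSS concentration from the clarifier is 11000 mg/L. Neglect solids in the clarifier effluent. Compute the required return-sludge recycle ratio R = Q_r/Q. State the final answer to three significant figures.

Mass balance around the secondary clarifier (neglecting effluent solids): R = X / (X_r − X) = 2440 / (11000 − 2440) = 0.2850.

R ≈ 0.285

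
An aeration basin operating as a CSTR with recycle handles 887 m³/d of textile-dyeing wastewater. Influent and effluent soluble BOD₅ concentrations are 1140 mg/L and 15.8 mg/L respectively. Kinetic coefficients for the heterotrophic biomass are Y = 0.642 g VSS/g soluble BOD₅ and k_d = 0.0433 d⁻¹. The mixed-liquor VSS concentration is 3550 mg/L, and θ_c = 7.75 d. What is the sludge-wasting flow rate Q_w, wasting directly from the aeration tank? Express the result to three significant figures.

Rearranging the biomass balance for a CMAS with decay, V = Y·Q·ΔS·θ_c / [X·(1+k_d θ_c)] = 0.642 × 887 × (1140 − 15.8) × 7.75 / [3550 × (1 + 0.0433 × 7.75)] = 4.96×10^6 / 4741 = 1046 m³.
With mixed-liquor wasting, θ_c = V/Q_w, so Q_w = V/θ_c = 1046/7.75 = 135.0 m³/d.

Q_w ≈ 135 m³/d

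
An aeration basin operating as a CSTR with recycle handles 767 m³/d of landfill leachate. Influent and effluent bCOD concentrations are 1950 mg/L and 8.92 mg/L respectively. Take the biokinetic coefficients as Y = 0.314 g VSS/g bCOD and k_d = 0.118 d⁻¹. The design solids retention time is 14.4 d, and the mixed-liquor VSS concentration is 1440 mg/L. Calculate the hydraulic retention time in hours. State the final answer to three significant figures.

From the SRT design equation V = Y Q (S₀−S) θ_c / [X (1 + k_d θ_c)] = 0.314 × 767 × (1950 − 8.92) × 14.4 / [1440 × (1 + 0.118 × 14.4)] = 6.73×10^6 / 3887 = 1732 m³.
τ = V/Q = 1732/767 = 2.258 d, or 54.19 h.

τ ≈ 54.2 h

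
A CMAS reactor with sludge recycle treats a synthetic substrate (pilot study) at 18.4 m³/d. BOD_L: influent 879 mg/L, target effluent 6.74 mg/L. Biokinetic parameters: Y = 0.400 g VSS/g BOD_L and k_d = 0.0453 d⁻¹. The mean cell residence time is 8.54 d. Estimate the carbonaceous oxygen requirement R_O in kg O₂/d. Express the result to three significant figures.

R_O ≈ 9.48 kg O₂/d

Observed yield with endogenous decay: Y_obs = Y / (1 + k_d·θ_c) = 0.400 / (1 + 0.0453 × 8.54) = 0.400 / 1.387 = 0.2884 g VSS/g BOD_L.
Mass of BOD_L removed per day: Q(S₀ − S) = 18.4 × 872.3 g/m³ = 16.05 kg/d.
Biomass synthesised: P_X = Y_obs × 16.05 = 4.629 kg VSS/d.
Carbonaceous O₂ demand = substrate oxidised − cell-mass equivalent = 16.05 − 1.42 × 4.629 = 9.476 kg O₂/d.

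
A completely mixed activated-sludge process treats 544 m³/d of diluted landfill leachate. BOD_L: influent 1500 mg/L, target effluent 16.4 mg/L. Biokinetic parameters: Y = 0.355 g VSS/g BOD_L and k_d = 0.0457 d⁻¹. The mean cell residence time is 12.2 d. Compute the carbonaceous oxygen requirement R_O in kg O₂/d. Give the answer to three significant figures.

R_O ≈ 546 kg O₂/d

Correct the yield for decay: Y_obs = Y/(1 + k_d θ_c) = 0.355 / (1 + 0.0457 × 12.2) = 0.355 / 1.558 = 0.2279.
Q·(S₀ − S) = 544 × (1500 − 16.4) × 10⁻³ = 807.1 kg/d removed.
Biomass synthesised: P_X = Y_obs × 807.1 = 184.0 kg VSS/d.
Carbonaceous O₂ demand = substrate oxidised − cell-mass equivalent = 807.1 − 1.42 × 184.0 = 545.9 kg O₂/d.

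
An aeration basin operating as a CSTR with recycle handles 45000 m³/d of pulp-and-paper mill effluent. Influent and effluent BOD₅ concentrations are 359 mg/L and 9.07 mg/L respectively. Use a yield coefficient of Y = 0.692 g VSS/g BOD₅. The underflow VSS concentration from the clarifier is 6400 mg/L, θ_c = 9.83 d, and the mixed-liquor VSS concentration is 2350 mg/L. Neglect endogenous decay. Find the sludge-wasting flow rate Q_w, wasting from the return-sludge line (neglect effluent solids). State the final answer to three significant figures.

Biomass mass balance (decay neglected): V·X = Y·Q·(S₀ − S)·θ_c, so V = 0.692 × 45000 × (359 − 9.07) × 9.83 / 2350 = 45581 m³.
Q_w = (V·X)/(θ_c X_r) = 45581 × 2350 / (9.83 × 6400) = 1703 m³/d.

Q_w ≈ 1700 m³/d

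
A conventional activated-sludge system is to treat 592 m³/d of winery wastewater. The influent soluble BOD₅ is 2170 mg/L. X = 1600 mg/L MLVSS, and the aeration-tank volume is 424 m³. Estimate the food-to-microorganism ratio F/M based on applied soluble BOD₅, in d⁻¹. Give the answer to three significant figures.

F/M ≈ 1.89 d⁻¹

F/M = Q·S₀ / (V·X) = 592 × 2170 / (424.0 × 1600) = 1.894 g soluble BOD₅·(g VSS·d)⁻¹.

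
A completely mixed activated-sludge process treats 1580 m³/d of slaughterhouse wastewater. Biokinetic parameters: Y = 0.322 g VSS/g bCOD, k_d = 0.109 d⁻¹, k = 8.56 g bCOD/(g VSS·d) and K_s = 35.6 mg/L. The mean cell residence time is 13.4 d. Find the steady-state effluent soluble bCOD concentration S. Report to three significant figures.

S ≈ 2.54 mg/L

Effluent substrate depends only on kinetics and SRT: S = K_s(1 + k_d θ_c) / [θ_c(Yk − k_d) − 1] = 35.6 × (1 + 0.109 × 13.4) / [13.4 × (0.322 × 8.56 − 0.109) − 1] = 87.60 / 34.47 = 2.541 mg/L.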